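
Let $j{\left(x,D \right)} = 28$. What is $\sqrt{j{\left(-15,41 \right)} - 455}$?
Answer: $i \sqrt{427} \approx 20.664 i$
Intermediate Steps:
$\sqrt{j{\left(-15,41 \right)} - 455} = \sqrt{28 - 455} = \sqrt{-427} = i \sqrt{427}$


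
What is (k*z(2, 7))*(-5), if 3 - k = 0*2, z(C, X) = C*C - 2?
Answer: -30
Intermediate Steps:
z(C, X) = -2 + C² (z(C, X) = C² - 2 = -2 + C²)
k = 3 (k = 3 - 0*2 = 3 - 1*0 = 3 + 0 = 3)
(k*z(2, 7))*(-5) = (3*(-2 + 2²))*(-5) = (3*(-2 + 4))*(-5) = (3*2)*(-5) = 6*(-5) = -30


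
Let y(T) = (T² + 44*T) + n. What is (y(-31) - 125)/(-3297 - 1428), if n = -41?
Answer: 569/4725 ≈ 0.12042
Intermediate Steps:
y(T) = -41 + T² + 44*T (y(T) = (T² + 44*T) - 41 = -41 + T² + 44*T)
(y(-31) - 125)/(-3297 - 1428) = ((-41 + (-31)² + 44*(-31)) - 125)/(-3297 - 1428) = ((-41 + 961 - 1364) - 125)/(-4725) = (-444 - 125)*(-1/4725) = -569*(-1/4725) = 569/4725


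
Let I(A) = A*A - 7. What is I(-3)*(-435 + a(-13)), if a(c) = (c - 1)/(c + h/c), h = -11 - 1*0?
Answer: -68548/79 ≈ -867.70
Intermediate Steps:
h = -11 (h = -11 + 0 = -11)
I(A) = -7 + A² (I(A) = A² - 7 = -7 + A²)
a(c) = (-1 + c)/(c - 11/c) (a(c) = (c - 1)/(c - 11/c) = (-1 + c)/(c - 11/c))
I(-3)*(-435 + a(-13)) = (-7 + (-3)²)*(-435 - 13*(-1 - 13)/(-11 + (-13)²)) = (-7 + 9)*(-435 - 13*(-14)/(-11 + 169)) = 2*(-435 - 13*(-14)/158) = 2*(-435 - 13*1/158*(-14)) = 2*(-435 + 91/79) = 2*(-34274/79) = -68548/79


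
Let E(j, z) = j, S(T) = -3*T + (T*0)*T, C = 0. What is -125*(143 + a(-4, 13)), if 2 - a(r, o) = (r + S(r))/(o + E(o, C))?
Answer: -235125/13 ≈ -18087.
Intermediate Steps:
S(T) = -3*T (S(T) = -3*T + 0*T = -3*T + 0 = -3*T)
a(r, o) = 2 + r/o (a(r, o) = 2 - (r - 3*r)/(o + o) = 2 - (-2*r)/(2*o) = 2 - (-2*r)*1/(2*o) = 2 - (-1)*r/o = 2 + r/o)
-125*(143 + a(-4, 13)) = -125*(143 + (2 - 4/13)) = -125*(143 + 22/13) = -125*1881/13 = -235125/13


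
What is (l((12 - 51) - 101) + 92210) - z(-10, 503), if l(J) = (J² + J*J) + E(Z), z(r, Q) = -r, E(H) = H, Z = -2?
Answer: 131398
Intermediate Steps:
l(J) = -2 + 2*J² (l(J) = (J² + J*J) - 2 = (J² + J²) - 2 = 2*J² - 2 = -2 + 2*J²)
(l((12 - 51) - 101) + 92210) - z(-10, 503) = ((-2 + 2*((12 - 51) - 101)²) + 92210) - (-1)*(-10) = ((-2 + 2*(-39 - 101)²) + 92210) - 1*10 = ((-2 + 2*(-140)²) + 92210) - 10 = ((-2 + 2*19600) + 92210) - 10 = ((-2 + 39200) + 92210) - 10 = (39198 + 92210) - 10 = 131408 - 10 = 131398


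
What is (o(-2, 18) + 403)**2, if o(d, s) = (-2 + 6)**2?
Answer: 175561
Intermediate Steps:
o(d, s) = 16 (o(d, s) = 4**2 = 16)
(o(-2, 18) + 403)**2 = (16 + 403)**2 = 419**2 = 175561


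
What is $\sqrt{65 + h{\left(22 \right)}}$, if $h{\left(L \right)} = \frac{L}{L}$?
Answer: $\sqrt{66} \approx 8.124$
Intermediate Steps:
$h{\left(L \right)} = 1$
$\sqrt{65 + h{\left(22 \right)}} = \sqrt{65 + 1} = \sqrt{66}$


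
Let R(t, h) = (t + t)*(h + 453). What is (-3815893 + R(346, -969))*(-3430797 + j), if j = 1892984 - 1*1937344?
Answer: 14501708530505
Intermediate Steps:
j = -44360 (j = 1892984 - 1937344 = -44360)
R(t, h) = 2*t*(453 + h) (R(t, h) = (2*t)*(453 + h) = 2*t*(453 + h))
(-3815893 + R(346, -969))*(-3430797 + j) = (-3815893 + 2*346*(453 - 969))*(-3430797 - 44360) = (-3815893 + 2*346*(-516))*(-3475157) = (-3815893 - 357072)*(-3475157) = -4172965*(-3475157) = 14501708530505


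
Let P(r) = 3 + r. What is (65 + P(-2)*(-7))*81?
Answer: 4698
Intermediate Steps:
(65 + P(-2)*(-7))*81 = (65 + (3 - 2)*(-7))*81 = (65 + 1*(-7))*81 = (65 - 7)*81 = 58*81 = 4698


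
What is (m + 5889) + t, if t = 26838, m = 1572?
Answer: 34299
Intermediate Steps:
(m + 5889) + t = (1572 + 5889) + 26838 = 7461 + 26838 = 34299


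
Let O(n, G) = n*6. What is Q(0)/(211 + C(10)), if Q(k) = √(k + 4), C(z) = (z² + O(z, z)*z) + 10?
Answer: 2/921 ≈ 0.0021716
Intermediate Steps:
O(n, G) = 6*n
C(z) = 10 + 7*z² (C(z) = (z² + (6*z)*z) + 10 = (z² + 6*z²) + 10 = 7*z² + 10 = 10 + 7*z²)
Q(k) = √(4 + k)
Q(0)/(211 + C(10)) = √(4 + 0)/(211 + (10 + 7*10²)) = √4/(211 + (10 + 7*100)) = 2/(211 + (10 + 700)) = 2/(211 + 710) = 2/921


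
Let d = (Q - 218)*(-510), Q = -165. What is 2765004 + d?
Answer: 2960334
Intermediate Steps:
d = 195330 (d = (-165 - 218)*(-510) = -383*(-510) = 195330)
2765004 + d = 2765004 + 195330 = 2960334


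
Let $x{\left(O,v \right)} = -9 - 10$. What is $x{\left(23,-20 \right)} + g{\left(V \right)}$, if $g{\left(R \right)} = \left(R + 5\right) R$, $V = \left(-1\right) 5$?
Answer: $-19$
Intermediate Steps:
$V = -5$
$g{\left(R \right)} = R \left(5 + R\right)$ ($g{\left(R \right)} = \left(5 + R\right) R = R \left(5 + R\right)$)
$x{\left(O,v \right)} = -19$ ($x{\left(O,v \right)} = -9 - 10 = -19$)
$x{\left(23,-20 \right)} + g{\left(V \right)} = -19 - 5 \left(5 - 5\right) = -19 - 0 = -19 + 0 = -19$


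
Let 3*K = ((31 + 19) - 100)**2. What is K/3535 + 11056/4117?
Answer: 25508276/8732157 ≈ 2.9212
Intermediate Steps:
K = 2500/3 (K = ((31 + 19) - 100)**2/3 = (50 - 100)**2/3 = (1/3)*(-50)**2 = (1/3)*2500 = 2500/3 ≈ 833.33)
K/3535 + 11056/4117 = (2500/3)/3535 + 11056/4117 = (2500/3)*(1/3535) + 11056*(1/4117) = 500/2121 + 11056/4117 = 25508276/8732157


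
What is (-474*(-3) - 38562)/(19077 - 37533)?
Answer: 3095/1538 ≈ 2.0124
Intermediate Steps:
(-474*(-3) - 38562)/(19077 - 37533) = (1422 - 38562)/(-18456) = -37140*(-1/18456) = 3095/1538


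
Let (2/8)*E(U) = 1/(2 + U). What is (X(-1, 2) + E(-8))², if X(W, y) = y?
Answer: 16/9 ≈ 1.7778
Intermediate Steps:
E(U) = 4/(2 + U)
(X(-1, 2) + E(-8))² = (2 + 4/(2 - 8))² = (2 + 4/(-6))² = (2 + 4*(-⅙))² = (2 - ⅔)² = (4/3)² = 16/9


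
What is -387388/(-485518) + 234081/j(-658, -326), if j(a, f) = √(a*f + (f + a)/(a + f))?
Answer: 193694/242759 + 78027*√214509/71503 ≈ 506.21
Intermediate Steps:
j(a, f) = √(1 + a*f) (j(a, f) = √(a*f + (a + f)/(a + f)) = √(a*f + 1) = √(1 + a*f))
-387388/(-485518) + 234081/j(-658, -326) = -387388/(-485518) + 234081/(√((-658 - 326 - 658*(-326)*(-658 - 326))/(-658 - 326))) = -387388*(-1/485518) + 234081/(√((-658 - 326 - 658*(-326)*(-984))/(-984))) = 193694/242759 + 234081/(√(-(-658 - 326 - 211075872)/984)) = 193694/242759 + 234081/(√(-1/984*(-211076856))) = 193694/242759 + 234081/(√214509) = 193694/242759 + 234081*(√214509/214509) = 193694/242759 + 78027*√214509/71503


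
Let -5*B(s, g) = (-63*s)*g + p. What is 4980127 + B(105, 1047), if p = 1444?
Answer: 31825096/5 ≈ 6.3650e+6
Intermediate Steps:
B(s, g) = -1444/5 + 63*g*s/5 (B(s, g) = -((-63*s)*g + 1444)/5 = -(-63*g*s + 1444)/5 = -(1444 - 63*g*s)/5 = -1444/5 + 63*g*s/5)
4980127 + B(105, 1047) = 4980127 + (-1444/5 + (63/5)*1047*105) = 4980127 + (-1444/5 + 1385181) = 4980127 + 6924461/5 = 31825096/5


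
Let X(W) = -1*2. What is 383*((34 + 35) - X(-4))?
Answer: 27193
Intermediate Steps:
X(W) = -2
383*((34 + 35) - X(-4)) = 383*((34 + 35) - 1*(-2)) = 383*(69 + 2) = 383*71 = 27193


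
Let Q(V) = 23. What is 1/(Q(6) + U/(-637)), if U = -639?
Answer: 637/15290 ≈ 0.041661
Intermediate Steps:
1/(Q(6) + U/(-637)) = 1/(23 - 639/(-637)) = 1/(23 - 639*(-1/637)) = 1/(23 + 639/637) = 1/(15290/637) = 637/15290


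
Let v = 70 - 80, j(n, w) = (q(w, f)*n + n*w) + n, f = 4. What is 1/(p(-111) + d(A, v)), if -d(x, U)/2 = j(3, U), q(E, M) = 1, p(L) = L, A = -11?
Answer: -1/63 ≈ -0.015873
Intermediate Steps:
j(n, w) = 2*n + n*w (j(n, w) = (1*n + n*w) + n = (n + n*w) + n = 2*n + n*w)
v = -10
d(x, U) = -12 - 6*U (d(x, U) = -6*(2 + U) = -2*(6 + 3*U) = -12 - 6*U)
1/(p(-111) + d(A, v)) = 1/(-111 + (-12 - 6*(-10))) = 1/(-111 + (-12 + 60)) = 1/(-111 + 48) = 1/(-63) = -1/63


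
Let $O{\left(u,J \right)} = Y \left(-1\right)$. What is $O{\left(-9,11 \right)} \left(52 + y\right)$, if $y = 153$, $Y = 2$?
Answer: $-410$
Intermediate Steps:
$O{\left(u,J \right)} = -2$ ($O{\left(u,J \right)} = 2 \left(-1\right) = -2$)
$O{\left(-9,11 \right)} \left(52 + y\right) = - 2 \left(52 + 153\right) = \left(-2\right) 205 = -410$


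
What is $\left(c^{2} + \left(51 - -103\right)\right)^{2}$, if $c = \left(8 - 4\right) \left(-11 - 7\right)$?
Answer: $28494244$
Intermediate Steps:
$c = -72$ ($c = 4 \left(-18\right) = -72$)
$\left(c^{2} + \left(51 - -103\right)\right)^{2} = \left(\left(-72\right)^{2} + \left(51 - -103\right)\right)^{2} = \left(5184 + \left(51 + 103\right)\right)^{2} = \left(5184 + 154\right)^{2} = 5338^{2} = 28494244$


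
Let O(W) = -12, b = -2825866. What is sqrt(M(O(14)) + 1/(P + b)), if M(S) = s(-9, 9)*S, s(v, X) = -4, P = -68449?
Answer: sqrt(402098844428485)/2894315 ≈ 6.9282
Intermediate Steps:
M(S) = -4*S
sqrt(M(O(14)) + 1/(P + b)) = sqrt(-4*(-12) + 1/(-68449 - 2825866)) = sqrt(48 + 1/(-2894315)) = sqrt(48 - 1/2894315) = sqrt(138927119/2894315) = sqrt(402098844428485)/2894315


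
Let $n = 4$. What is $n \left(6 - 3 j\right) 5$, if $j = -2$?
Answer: $240$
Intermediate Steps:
$n \left(6 - 3 j\right) 5 = 4 \left(6 - -6\right) 5 = 4 \left(6 + 6\right) 5 = 4 \cdot 12 \cdot 5 = 48 \cdot 5 = 240$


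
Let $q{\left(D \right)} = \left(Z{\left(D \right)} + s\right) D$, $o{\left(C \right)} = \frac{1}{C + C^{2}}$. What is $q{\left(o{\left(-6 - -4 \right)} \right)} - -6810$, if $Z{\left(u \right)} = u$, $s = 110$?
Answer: $\frac{27461}{4} \approx 6865.3$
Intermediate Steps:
$q{\left(D \right)} = D \left(110 + D\right)$ ($q{\left(D \right)} = \left(D + 110\right) D = \left(110 + D\right) D = D \left(110 + D\right)$)
$q{\left(o{\left(-6 - -4 \right)} \right)} - -6810 = \frac{1}{\left(-6 - -4\right) \left(1 - 2\right)} \left(110 + \frac{1}{\left(-6 - -4\right) \left(1 - 2\right)}\right) - -6810 = \frac{1}{\left(-6 + 4\right) \left(1 + \left(-6 + 4\right)\right)} \left(110 + \frac{1}{\left(-6 + 4\right) \left(1 + \left(-6 + 4\right)\right)}\right) + \left(-17761 + 24571\right) = \frac{1}{\left(-2\right) \left(1 - 2\right)} \left(110 + \frac{1}{\left(-2\right) \left(1 - 2\right)}\right) + 6810 = - \frac{1}{2 \left(-1\right)} \left(110 - \frac{1}{2 \left(-1\right)}\right) + 6810 = \left(- \frac{1}{2}\right) \left(-1\right) \left(110 - - \frac{1}{2}\right) + 6810 = \frac{110 + \frac{1}{2}}{2} + 6810 = \frac{1}{2} \cdot \frac{221}{2} + 6810 = \frac{221}{4} + 6810 = \frac{27461}{4}$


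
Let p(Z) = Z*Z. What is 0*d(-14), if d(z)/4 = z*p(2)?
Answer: 0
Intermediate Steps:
p(Z) = Z²
d(z) = 16*z (d(z) = 4*(z*2²) = 4*(z*4) = 4*(4*z) = 16*z)
0*d(-14) = 0*(16*(-14)) = 0*(-224) = 0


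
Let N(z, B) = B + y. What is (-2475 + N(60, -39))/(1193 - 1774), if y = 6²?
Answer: 354/83 ≈ 4.2651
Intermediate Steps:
y = 36
N(z, B) = 36 + B (N(z, B) = B + 36 = 36 + B)
(-2475 + N(60, -39))/(1193 - 1774) = (-2475 + (36 - 39))/(1193 - 1774) = (-2475 - 3)/(-581) = -2478*(-1/581) = 354/83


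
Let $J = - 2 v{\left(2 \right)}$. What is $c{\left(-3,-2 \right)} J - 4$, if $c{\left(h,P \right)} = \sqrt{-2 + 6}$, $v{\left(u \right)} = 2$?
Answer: $-12$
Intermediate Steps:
$c{\left(h,P \right)} = 2$ ($c{\left(h,P \right)} = \sqrt{4} = 2$)
$J = -4$ ($J = \left(-2\right) 2 = -4$)
$c{\left(-3,-2 \right)} J - 4 = 2 \left(-4\right) - 4 = -8 - 4 = -12$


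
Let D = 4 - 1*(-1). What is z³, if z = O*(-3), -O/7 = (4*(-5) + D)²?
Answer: 105488578125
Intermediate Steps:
D = 5 (D = 4 + 1 = 5)
O = -1575 (O = -7*(4*(-5) + 5)² = -7*(-20 + 5)² = -7*(-15)² = -7*225 = -1575)
z = 4725 (z = -1575*(-3) = 4725)
z³ = 4725³ = 105488578125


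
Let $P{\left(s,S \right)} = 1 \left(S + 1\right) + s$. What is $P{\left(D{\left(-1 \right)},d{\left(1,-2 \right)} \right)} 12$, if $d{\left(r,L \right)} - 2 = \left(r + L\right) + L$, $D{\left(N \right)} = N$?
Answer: $-12$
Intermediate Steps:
$d{\left(r,L \right)} = 2 + r + 2 L$ ($d{\left(r,L \right)} = 2 + \left(\left(r + L\right) + L\right) = 2 + \left(\left(L + r\right) + L\right) = 2 + \left(r + 2 L\right) = 2 + r + 2 L$)
$P{\left(s,S \right)} = 1 + S + s$ ($P{\left(s,S \right)} = 1 \left(1 + S\right) + s = \left(1 + S\right) + s = 1 + S + s$)
$P{\left(D{\left(-1 \right)},d{\left(1,-2 \right)} \right)} 12 = \left(1 + \left(2 + 1 + 2 \left(-2\right)\right) - 1\right) 12 = \left(1 + \left(2 + 1 - 4\right) - 1\right) 12 = \left(1 - 1 - 1\right) 12 = \left(-1\right) 12 = -12$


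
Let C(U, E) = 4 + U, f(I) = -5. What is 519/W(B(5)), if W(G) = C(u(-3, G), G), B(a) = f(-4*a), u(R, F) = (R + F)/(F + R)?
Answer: 519/5 ≈ 103.80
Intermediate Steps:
u(R, F) = 1 (u(R, F) = (F + R)/(F + R) = 1)
B(a) = -5
W(G) = 5 (W(G) = 4 + 1 = 5)
519/W(B(5)) = 519/5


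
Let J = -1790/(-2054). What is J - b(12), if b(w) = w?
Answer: -11429/1027 ≈ -11.129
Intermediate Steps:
J = 895/1027 (J = -1790*(-1/2054) = 895/1027 ≈ 0.87147)
J - b(12) = 895/1027 - 1*12 = 895/1027 - 12 = -11429/1027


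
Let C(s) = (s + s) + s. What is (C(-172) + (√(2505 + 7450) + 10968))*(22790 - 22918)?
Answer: -1337856 - 128*√9955 ≈ -1.3506e+6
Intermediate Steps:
C(s) = 3*s (C(s) = 2*s + s = 3*s)
(C(-172) + (√(2505 + 7450) + 10968))*(22790 - 22918) = (3*(-172) + (√(2505 + 7450) + 10968))*(22790 - 22918) = (-516 + (√9955 + 10968))*(-128) = (-516 + (10968 + √9955))*(-128) = (10452 + √9955)*(-128) = -1337856 - 128*√9955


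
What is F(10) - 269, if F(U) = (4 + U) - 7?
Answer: -262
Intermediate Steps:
F(U) = -3 + U
F(10) - 269 = (-3 + 10) - 269 = 7 - 269 = -262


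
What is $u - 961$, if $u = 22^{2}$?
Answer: $-477$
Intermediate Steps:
$u = 484$
$u - 961 = 484 - 961 = -477$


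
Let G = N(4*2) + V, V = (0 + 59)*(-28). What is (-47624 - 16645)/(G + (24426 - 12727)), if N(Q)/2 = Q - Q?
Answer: -21423/3349 ≈ -6.3968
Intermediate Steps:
V = -1652 (V = 59*(-28) = -1652)
N(Q) = 0 (N(Q) = 2*(Q - Q) = 2*0 = 0)
G = -1652 (G = 0 - 1652 = -1652)
(-47624 - 16645)/(G + (24426 - 12727)) = (-47624 - 16645)/(-1652 + (24426 - 12727)) = -64269/(-1652 + 11699) = -64269/10047 = -64269*1/10047 = -21423/3349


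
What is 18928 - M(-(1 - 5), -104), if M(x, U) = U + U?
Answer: 19136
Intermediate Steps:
M(x, U) = 2*U
18928 - M(-(1 - 5), -104) = 18928 - 2*(-104) = 18928 - 1*(-208) = 18928 + 208 = 19136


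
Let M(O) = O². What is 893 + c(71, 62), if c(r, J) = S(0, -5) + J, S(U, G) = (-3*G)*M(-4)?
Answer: 1195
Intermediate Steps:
S(U, G) = -48*G (S(U, G) = -3*G*(-4)² = -3*G*16 = -48*G)
c(r, J) = 240 + J (c(r, J) = -48*(-5) + J = 240 + J)
893 + c(71, 62) = 893 + (240 + 62) = 893 + 302 = 1195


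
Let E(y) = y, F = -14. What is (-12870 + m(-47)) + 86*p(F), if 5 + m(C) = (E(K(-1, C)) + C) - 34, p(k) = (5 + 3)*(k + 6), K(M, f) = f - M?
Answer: -18506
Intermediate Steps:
p(k) = 48 + 8*k (p(k) = 8*(6 + k) = 48 + 8*k)
m(C) = -38 + 2*C (m(C) = -5 + (((C - 1*(-1)) + C) - 34) = -5 + (((C + 1) + C) - 34) = -5 + (((1 + C) + C) - 34) = -5 + ((1 + 2*C) - 34) = -5 + (-33 + 2*C) = -38 + 2*C)
(-12870 + m(-47)) + 86*p(F) = (-12870 + (-38 + 2*(-47))) + 86*(48 + 8*(-14)) = (-12870 + (-38 - 94)) + 86*(48 - 112) = (-12870 - 132) + 86*(-64) = -13002 - 5504 = -18506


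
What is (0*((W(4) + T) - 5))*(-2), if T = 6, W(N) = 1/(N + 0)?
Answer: 0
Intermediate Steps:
W(N) = 1/N
(0*((W(4) + T) - 5))*(-2) = (0*((1/4 + 6) - 5))*(-2) = (0*((¼ + 6) - 5))*(-2) = (0*(25/4 - 5))*(-2) = (0*(5/4))*(-2) = 0*(-2) = 0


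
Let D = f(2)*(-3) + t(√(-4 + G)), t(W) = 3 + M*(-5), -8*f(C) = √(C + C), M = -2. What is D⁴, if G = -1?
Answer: 9150625/256 ≈ 35745.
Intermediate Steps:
f(C) = -√2*√C/8 (f(C) = -√(C + C)/8 = -√2*√C/8)
t(W) = 13 (t(W) = 3 - 2*(-5) = 3 + 10 = 13)
D = 55/4 (D = -√2*√2/8*(-3) + 13 = -¼*(-3) + 13 = ¾ + 13 = 55/4 ≈ 13.750)
D⁴ = (55/4)⁴ = 9150625/256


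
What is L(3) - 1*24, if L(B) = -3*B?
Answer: -33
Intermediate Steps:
L(3) - 1*24 = -3*3 - 1*24 = -9 - 24 = -33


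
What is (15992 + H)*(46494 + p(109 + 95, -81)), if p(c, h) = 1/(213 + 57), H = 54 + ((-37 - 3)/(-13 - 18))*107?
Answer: 3149053283993/4185 ≈ 7.5246e+8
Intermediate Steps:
H = 5954/31 (H = 54 - 40/(-31)*107 = 54 - 40*(-1/31)*107 = 54 + (40/31)*107 = 54 + 4280/31 = 5954/31 ≈ 192.06)
p(c, h) = 1/270
(15992 + H)*(46494 + p(109 + 95, -81)) = (15992 + 5954/31)*(46494 + 1/270) = (501706/31)*(12553381/270) = 3149053283993/4185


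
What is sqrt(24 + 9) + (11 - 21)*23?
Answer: -230 + sqrt(33) ≈ -224.26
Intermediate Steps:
sqrt(24 + 9) + (11 - 21)*23 = sqrt(33) - 10*23 = sqrt(33) - 230 = -230 + sqrt(33)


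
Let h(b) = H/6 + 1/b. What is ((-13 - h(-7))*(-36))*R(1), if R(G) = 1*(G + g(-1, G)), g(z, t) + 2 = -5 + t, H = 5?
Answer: -17250/7 ≈ -2464.3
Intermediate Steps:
g(z, t) = -7 + t (g(z, t) = -2 + (-5 + t) = -7 + t)
h(b) = 5/6 + 1/b
R(G) = -7 + 2*G (R(G) = 1*(G + (-7 + G)) = 1*(-7 + 2*G) = -7 + 2*G)
((-13 - h(-7))*(-36))*R(1) = ((-13 - (5/6 + 1/(-7)))*(-36))*(-7 + 2*1) = ((-13 - (5/6 - 1/7))*(-36))*(-7 + 2) = ((-13 - 1*29/42)*(-36))*(-5) = ((-13 - 29/42)*(-36))*(-5) = -575/42*(-36)*(-5) = (3450/7)*(-5) = -17250/7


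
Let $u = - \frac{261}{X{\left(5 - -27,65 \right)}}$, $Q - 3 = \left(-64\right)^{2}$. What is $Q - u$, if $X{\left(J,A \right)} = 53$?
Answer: $\frac{217508}{53} \approx 4103.9$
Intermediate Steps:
$Q = 4099$ ($Q = 3 + \left(-64\right)^{2} = 3 + 4096 = 4099$)
$u = - \frac{261}{53} \approx -4.9245$
$Q - u = 4099 - - \frac{261}{53} = 4099 + \frac{261}{53} = \frac{217508}{53}$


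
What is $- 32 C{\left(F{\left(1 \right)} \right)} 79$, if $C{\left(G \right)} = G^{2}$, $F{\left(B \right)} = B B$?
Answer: $-2528$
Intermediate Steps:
$F{\left(B \right)} = B^{2}$
$- 32 C{\left(F{\left(1 \right)} \right)} 79 = - 32 \left(1^{2}\right)^{2} \cdot 79 = - 32 \cdot 1^{2} \cdot 79 = \left(-32\right) 1 \cdot 79 = \left(-32\right) 79 = -2528$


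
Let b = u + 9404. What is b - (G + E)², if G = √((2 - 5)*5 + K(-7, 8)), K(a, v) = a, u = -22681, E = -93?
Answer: -21904 + 186*I*√22 ≈ -21904.0 + 872.42*I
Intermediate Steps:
b = -13277 (b = -22681 + 9404 = -13277)
G = I*√22 (G = √((2 - 5)*5 - 7) = √(-3*5 - 7) = √(-15 - 7) = √(-22) = I*√22 ≈ 4.6904*I)
b - (G + E)² = -13277 - (I*√22 - 93)² = -13277 - (-93 + I*√22)²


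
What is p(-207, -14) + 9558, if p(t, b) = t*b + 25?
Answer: 12481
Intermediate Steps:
p(t, b) = 25 + b*t (p(t, b) = b*t + 25 = 25 + b*t)
p(-207, -14) + 9558 = (25 - 14*(-207)) + 9558 = (25 + 2898) + 9558 = 2923 + 9558 = 12481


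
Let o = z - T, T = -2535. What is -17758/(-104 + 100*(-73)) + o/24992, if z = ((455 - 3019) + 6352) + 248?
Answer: 123114905/46260192 ≈ 2.6614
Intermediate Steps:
z = 4036 (z = (-2564 + 6352) + 248 = 3788 + 248 = 4036)
o = 6571 (o = 4036 - 1*(-2535) = 4036 + 2535 = 6571)
-17758/(-104 + 100*(-73)) + o/24992 = -17758/(-104 + 100*(-73)) + 6571/24992 = -17758/(-104 - 7300) + 6571*(1/24992) = -17758/(-7404) + 6571/24992 = -17758*(-1/7404) + 6571/24992 = 8879/3702 + 6571/24992 = 123114905/46260192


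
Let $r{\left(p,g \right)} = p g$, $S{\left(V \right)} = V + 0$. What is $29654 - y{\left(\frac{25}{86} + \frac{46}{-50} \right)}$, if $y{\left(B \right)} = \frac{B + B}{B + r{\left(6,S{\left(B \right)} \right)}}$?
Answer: $\frac{207576}{7} \approx 29654.0$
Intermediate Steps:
$S{\left(V \right)} = V$
$r{\left(p,g \right)} = g p$
$y{\left(B \right)} = \frac{2}{7}$ ($y{\left(B \right)} = \frac{B + B}{B + B 6} = \frac{2 B}{B + 6 B} = \frac{2 B}{7 B} = 2 B \frac{1}{7 B} = \frac{2}{7}$)
$29654 - y{\left(\frac{25}{86} + \frac{46}{-50} \right)} = 29654 - \frac{2}{7} = \frac{207576}{7}$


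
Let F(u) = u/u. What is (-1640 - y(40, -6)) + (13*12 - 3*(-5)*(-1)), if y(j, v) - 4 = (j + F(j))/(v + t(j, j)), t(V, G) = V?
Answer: -51143/34 ≈ -1504.2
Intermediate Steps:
F(u) = 1
y(j, v) = 4 + (1 + j)/(j + v) (y(j, v) = 4 + (j + 1)/(v + j) = 4 + (1 + j)/(j + v))
(-1640 - y(40, -6)) + (13*12 - 3*(-5)*(-1)) = (-1640 - (1 + 4*(-6) + 5*40)/(40 - 6)) + (13*12 - 3*(-5)*(-1)) = (-1640 - (1 - 24 + 200)/34) + (156 + 15*(-1)) = (-1640 - 177/34) + (156 - 15) = (-1640 - 1*177/34) + 141 = (-1640 - 177/34) + 141 = -55937/34 + 141 = -51143/34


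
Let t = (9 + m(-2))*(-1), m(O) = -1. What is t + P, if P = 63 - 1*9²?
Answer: -26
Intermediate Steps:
P = -18 (P = 63 - 1*81 = 63 - 81 = -18)
t = -8 (t = (9 - 1)*(-1) = 8*(-1) = -8)
t + P = -8 - 18 = -26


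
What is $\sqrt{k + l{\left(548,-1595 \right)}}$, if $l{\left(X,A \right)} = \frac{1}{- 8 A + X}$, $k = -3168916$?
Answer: $\frac{i \sqrt{140306024840529}}{6654} \approx 1780.1 i$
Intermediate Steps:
$l{\left(X,A \right)} = \frac{1}{X - 8 A}$
$\sqrt{k + l{\left(548,-1595 \right)}} = \sqrt{-3168916 - \frac{1}{\left(-1\right) 548 + 8 \left(-1595\right)}} = \sqrt{-3168916 - \frac{1}{-548 - 12760}} = \sqrt{-3168916 - \frac{1}{-13308}} = \sqrt{-3168916 - - \frac{1}{13308}} = \sqrt{-3168916 + \frac{1}{13308}} = \sqrt{- \frac{42171934127}{13308}} = \frac{i \sqrt{140306024840529}}{6654}$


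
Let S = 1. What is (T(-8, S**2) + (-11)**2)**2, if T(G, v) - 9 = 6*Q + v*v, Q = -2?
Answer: 14161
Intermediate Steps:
T(G, v) = -3 + v**2 (T(G, v) = 9 + (6*(-2) + v*v) = 9 + (-12 + v**2) = -3 + v**2)
(T(-8, S**2) + (-11)**2)**2 = ((-3 + (1**2)**2) + (-11)**2)**2 = ((-3 + 1**2) + 121)**2 = ((-3 + 1) + 121)**2 = (-2 + 121)**2 = 119**2 = 14161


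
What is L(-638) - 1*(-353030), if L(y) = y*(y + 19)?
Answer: 747952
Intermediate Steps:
L(y) = y*(19 + y)
L(-638) - 1*(-353030) = -638*(19 - 638) - 1*(-353030) = -638*(-619) + 353030 = 394922 + 353030 = 747952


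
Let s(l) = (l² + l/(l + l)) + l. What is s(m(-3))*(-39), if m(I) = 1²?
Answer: -195/2 ≈ -97.500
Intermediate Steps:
m(I) = 1
s(l) = ½ + l + l² (s(l) = (l² + l/((2*l))) + l = (l² + (1/(2*l))*l) + l = (l² + ½) + l = (½ + l²) + l = ½ + l + l²)
s(m(-3))*(-39) = (½ + 1 + 1²)*(-39) = (½ + 1 + 1)*(-39) = (5/2)*(-39) = -195/2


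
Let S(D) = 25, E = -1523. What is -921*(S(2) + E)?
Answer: 1379658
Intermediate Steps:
-921*(S(2) + E) = -921*(25 - 1523) = -921*(-1498) = 1379658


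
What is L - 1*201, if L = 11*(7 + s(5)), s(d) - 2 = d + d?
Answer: 8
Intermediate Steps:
s(d) = 2 + 2*d (s(d) = 2 + (d + d) = 2 + 2*d)
L = 209 (L = 11*(7 + (2 + 2*5)) = 11*(7 + (2 + 10)) = 11*(7 + 12) = 11*19 = 209)
L - 1*201 = 209 - 1*201 = 209 - 201 = 8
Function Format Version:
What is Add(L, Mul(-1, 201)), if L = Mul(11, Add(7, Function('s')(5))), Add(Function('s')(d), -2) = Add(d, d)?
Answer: 8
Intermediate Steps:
Function('s')(d) = Add(2, Mul(2, d)) (Function('s')(d) = Add(2, Add(d, d)) = Add(2, Mul(2, d)))
L = 209 (L = Mul(11, Add(7, Add(2, Mul(2, 5)))) = Mul(11, Add(7, Add(2, 10))) = Mul(11, Add(7, 12)) = Mul(11, 19) = 209)
Add(L, Mul(-1, 201)) = Add(209, Mul(-1, 201)) = Add(209, -201) = 8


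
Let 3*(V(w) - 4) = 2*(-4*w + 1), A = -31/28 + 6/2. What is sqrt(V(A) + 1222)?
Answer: sqrt(538734)/21 ≈ 34.952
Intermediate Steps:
A = 53/28 (A = -31*1/28 + 6*(1/2) = -31/28 + 3 = 53/28 ≈ 1.8929)
V(w) = 14/3 - 8*w/3 (V(w) = 4 + (2*(-4*w + 1))/3 = 4 + (2*(1 - 4*w))/3 = 4 + (2 - 8*w)/3 = 4 + (2/3 - 8*w/3) = 14/3 - 8*w/3)
sqrt(V(A) + 1222) = sqrt((14/3 - 8/3*53/28) + 1222) = sqrt((14/3 - 106/21) + 1222) = sqrt(-8/21 + 1222) = sqrt(25654/21) = sqrt(538734)/21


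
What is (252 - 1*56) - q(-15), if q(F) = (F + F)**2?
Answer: -704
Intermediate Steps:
q(F) = 4*F**2 (q(F) = (2*F)**2 = 4*F**2)
(252 - 1*56) - q(-15) = (252 - 1*56) - 4*(-15)**2 = (252 - 56) - 4*225 = 196 - 1*900 = 196 - 900 = -704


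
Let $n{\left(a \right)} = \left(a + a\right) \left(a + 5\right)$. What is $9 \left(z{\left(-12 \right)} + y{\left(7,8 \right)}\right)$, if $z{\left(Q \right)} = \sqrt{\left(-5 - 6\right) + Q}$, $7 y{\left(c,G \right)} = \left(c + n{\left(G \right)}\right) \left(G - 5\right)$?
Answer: $\frac{5805}{7} + 9 i \sqrt{23} \approx 829.29 + 43.162 i$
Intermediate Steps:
$n{\left(a \right)} = 2 a \left(5 + a\right)$
$y{\left(c,G \right)} = \frac{\left(-5 + G\right) \left(c + 2 G \left(5 + G\right)\right)}{7}$ ($y{\left(c,G \right)} = \frac{\left(c + 2 G \left(5 + G\right)\right) \left(G - 5\right)}{7} = \frac{\left(c + 2 G \left(5 + G\right)\right) \left(-5 + G\right)}{7} = \frac{\left(-5 + G\right) \left(c + 2 G \left(5 + G\right)\right)}{7}$)
$z{\left(Q \right)} = \sqrt{-11 + Q}$ ($z{\left(Q \right)} = \sqrt{\left(-5 - 6\right) + Q} = \sqrt{-11 + Q}$)
$9 \left(z{\left(-12 \right)} + y{\left(7,8 \right)}\right) = 9 \left(\sqrt{-11 - 12} + \left(\left(- \frac{50}{7}\right) 8 - 5 + \frac{2 \cdot 8^{3}}{7} + \frac{1}{7} \cdot 8 \cdot 7\right)\right) = 9 \left(\sqrt{-23} + \left(- \frac{400}{7} - 5 + \frac{2}{7} \cdot 512 + 8\right)\right) = 9 \left(i \sqrt{23} + \left(- \frac{400}{7} - 5 + \frac{1024}{7} + 8\right)\right) = 9 \left(i \sqrt{23} + \frac{645}{7}\right) = 9 \left(\frac{645}{7} + i \sqrt{23}\right) = \frac{5805}{7} + 9 i \sqrt{23}$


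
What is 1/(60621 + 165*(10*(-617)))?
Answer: -1/957429 ≈ -1.0445e-6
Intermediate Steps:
1/(60621 + 165*(10*(-617))) = 1/(60621 + 165*(-6170)) = 1/(60621 - 1018050) = 1/(-957429) = -1/957429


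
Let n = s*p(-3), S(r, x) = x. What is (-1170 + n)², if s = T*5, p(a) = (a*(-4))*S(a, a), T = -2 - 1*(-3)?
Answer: 1822500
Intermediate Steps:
T = 1 (T = -2 + 3 = 1)
p(a) = -4*a² (p(a) = (a*(-4))*a = (-4*a)*a = -4*a²)
s = 5 (s = 1*5 = 5)
n = -180 (n = 5*(-4*(-3)²) = 5*(-4*9) = 5*(-36) = -180)
(-1170 + n)² = (-1170 - 180)² = (-1350)² = 1822500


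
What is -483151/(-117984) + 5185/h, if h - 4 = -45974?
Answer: 2159870443/542372448 ≈ 3.9823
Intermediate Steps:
h = -45970 (h = 4 - 45974 = -45970)
-483151/(-117984) + 5185/h = -483151/(-117984) + 5185/(-45970) = -483151*(-1/117984) + 5185*(-1/45970) = 483151/117984 - 1037/9194 = 2159870443/542372448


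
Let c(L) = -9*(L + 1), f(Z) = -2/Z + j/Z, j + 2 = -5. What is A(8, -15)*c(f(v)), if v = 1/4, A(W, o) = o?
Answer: -4725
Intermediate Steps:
j = -7 (j = -2 - 5 = -7)
v = ¼ ≈ 0.25000
f(Z) = -9/Z (f(Z) = -2/Z - 7/Z = -9/Z)
c(L) = -9 - 9*L (c(L) = -9*(1 + L) = -9 - 9*L)
A(8, -15)*c(f(v)) = -15*(-9 - (-81)/¼) = -15*(-9 - (-81)*4) = -15*(-9 - 9*(-36)) = -15*(-9 + 324) = -15*315 = -4725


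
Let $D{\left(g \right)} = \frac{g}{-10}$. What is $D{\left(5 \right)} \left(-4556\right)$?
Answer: $2278$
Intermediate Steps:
$D{\left(g \right)} = - \frac{g}{10}$ ($D{\left(g \right)} = g \left(- \frac{1}{10}\right) = - \frac{g}{10}$)
$D{\left(5 \right)} \left(-4556\right) = \left(- \frac{1}{10}\right) 5 \left(-4556\right) = \left(- \frac{1}{2}\right) \left(-4556\right) = 2278$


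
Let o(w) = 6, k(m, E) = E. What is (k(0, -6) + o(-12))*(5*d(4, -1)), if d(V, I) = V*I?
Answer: 0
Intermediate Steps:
d(V, I) = I*V
(k(0, -6) + o(-12))*(5*d(4, -1)) = (-6 + 6)*(5*(-1*4)) = 0*(5*(-4)) = 0*(-20) = 0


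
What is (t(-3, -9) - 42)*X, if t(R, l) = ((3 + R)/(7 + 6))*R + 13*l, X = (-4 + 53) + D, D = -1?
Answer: -7632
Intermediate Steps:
X = 48 (X = (-4 + 53) - 1 = 49 - 1 = 48)
t(R, l) = 13*l + R*(3/13 + R/13) (t(R, l) = ((3 + R)/13)*R + 13*l = ((3 + R)*(1/13))*R + 13*l = (3/13 + R/13)*R + 13*l = R*(3/13 + R/13) + 13*l = 13*l + R*(3/13 + R/13))
(t(-3, -9) - 42)*X = ((13*(-9) + (1/13)*(-3)² + (3/13)*(-3)) - 42)*48 = ((-117 + (1/13)*9 - 9/13) - 42)*48 = ((-117 + 9/13 - 9/13) - 42)*48 = (-117 - 42)*48 = -159*48 = -7632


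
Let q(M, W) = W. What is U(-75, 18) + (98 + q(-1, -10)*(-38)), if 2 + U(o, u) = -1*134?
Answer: 342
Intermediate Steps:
U(o, u) = -136 (U(o, u) = -2 - 1*134 = -2 - 134 = -136)
U(-75, 18) + (98 + q(-1, -10)*(-38)) = -136 + (98 - 10*(-38)) = -136 + (98 + 380) = -136 + 478 = 342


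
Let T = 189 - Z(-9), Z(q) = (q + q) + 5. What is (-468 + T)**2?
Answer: 70756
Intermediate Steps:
Z(q) = 5 + 2*q (Z(q) = 2*q + 5 = 5 + 2*q)
T = 202 (T = 189 - (5 + 2*(-9)) = 189 - (5 - 18) = 189 - 1*(-13) = 189 + 13 = 202)
(-468 + T)**2 = (-468 + 202)**2 = (-266)**2 = 70756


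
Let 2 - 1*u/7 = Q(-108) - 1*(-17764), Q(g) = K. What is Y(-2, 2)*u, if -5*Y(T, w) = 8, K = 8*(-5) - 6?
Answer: 992096/5 ≈ 1.9842e+5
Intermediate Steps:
K = -46 (K = -40 - 6 = -46)
Q(g) = -46
Y(T, w) = -8/5 (Y(T, w) = -1/5*8 = -8/5)
u = -124012 (u = 14 - 7*(-46 - 1*(-17764)) = 14 - 7*(-46 + 17764) = 14 - 7*17718 = 14 - 124026 = -124012)
Y(-2, 2)*u = -8/5*(-124012) = 992096/5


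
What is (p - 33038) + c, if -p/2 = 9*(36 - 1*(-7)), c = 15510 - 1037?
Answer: -19339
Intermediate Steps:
c = 14473
p = -774 (p = -18*(36 - 1*(-7)) = -18*(36 + 7) = -18*43 = -2*387 = -774)
(p - 33038) + c = (-774 - 33038) + 14473 = -33812 + 14473 = -19339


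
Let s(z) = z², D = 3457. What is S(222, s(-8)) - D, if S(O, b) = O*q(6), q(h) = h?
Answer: -2125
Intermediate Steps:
S(O, b) = 6*O (S(O, b) = O*6 = 6*O)
S(222, s(-8)) - D = 6*222 - 1*3457 = 1332 - 3457 = -2125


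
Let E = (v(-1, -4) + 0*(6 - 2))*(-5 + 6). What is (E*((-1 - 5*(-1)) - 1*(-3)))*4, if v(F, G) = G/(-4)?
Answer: 28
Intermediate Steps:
v(F, G) = -G/4 (v(F, G) = G*(-1/4) = -G/4)
E = 1 (E = (-1/4*(-4) + 0*(6 - 2))*(-5 + 6) = (1 + 0*4)*1 = (1 + 0)*1 = 1*1 = 1)
(E*((-1 - 5*(-1)) - 1*(-3)))*4 = (1*((-1 - 5*(-1)) - 1*(-3)))*4 = (1*((-1 + 5) + 3))*4 = (1*(4 + 3))*4 = (1*7)*4 = 7*4 = 28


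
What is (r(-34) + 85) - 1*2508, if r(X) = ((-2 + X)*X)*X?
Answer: -44039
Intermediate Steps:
r(X) = X²*(-2 + X) (r(X) = (X*(-2 + X))*X = X²*(-2 + X))
(r(-34) + 85) - 1*2508 = ((-34)²*(-2 - 34) + 85) - 1*2508 = (1156*(-36) + 85) - 2508 = (-41616 + 85) - 2508 = -41531 - 2508 = -44039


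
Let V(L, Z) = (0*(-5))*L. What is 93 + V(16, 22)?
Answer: 93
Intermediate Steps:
V(L, Z) = 0 (V(L, Z) = 0*L = 0)
93 + V(16, 22) = 93 + 0 = 93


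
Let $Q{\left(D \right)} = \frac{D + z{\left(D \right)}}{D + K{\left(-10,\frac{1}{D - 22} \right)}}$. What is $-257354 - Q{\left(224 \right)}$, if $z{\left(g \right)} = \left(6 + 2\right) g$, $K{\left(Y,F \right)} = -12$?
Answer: $- \frac{13640266}{53} \approx -2.5736 \cdot 10^{5}$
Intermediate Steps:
$z{\left(g \right)} = 8 g$
$Q{\left(D \right)} = \frac{9 D}{-12 + D}$ ($Q{\left(D \right)} = \frac{D + 8 D}{D - 12} = \frac{9 D}{-12 + D}$)
$-257354 - Q{\left(224 \right)} = -257354 - 9 \cdot 224 \frac{1}{-12 + 224} = -257354 - 9 \cdot 224 \cdot \frac{1}{212} = -257354 - \frac{504}{53} = - \frac{13640266}{53}$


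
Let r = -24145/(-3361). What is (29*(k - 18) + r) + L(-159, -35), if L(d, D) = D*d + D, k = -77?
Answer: 9350920/3361 ≈ 2782.2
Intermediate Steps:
r = 24145/3361 (r = -24145*(-1/3361) = 24145/3361 ≈ 7.1839)
L(d, D) = D + D*d
(29*(k - 18) + r) + L(-159, -35) = (29*(-77 - 18) + 24145/3361) - 35*(1 - 159) = (29*(-95) + 24145/3361) - 35*(-158) = (-2755 + 24145/3361) + 5530 = -9235410/3361 + 5530 = 9350920/3361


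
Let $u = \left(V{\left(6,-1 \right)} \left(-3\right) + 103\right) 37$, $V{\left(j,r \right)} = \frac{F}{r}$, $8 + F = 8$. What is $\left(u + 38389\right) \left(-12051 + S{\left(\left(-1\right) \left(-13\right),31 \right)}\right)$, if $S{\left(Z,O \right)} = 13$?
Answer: $-508003600$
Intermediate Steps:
$F = 0$ ($F = -8 + 8 = 0$)
$V{\left(j,r \right)} = 0$ ($V{\left(j,r \right)} = \frac{0}{r} = 0$)
$u = 3811$ ($u = \left(0 \left(-3\right) + 103\right) 37 = \left(0 + 103\right) 37 = 103 \cdot 37 = 3811$)
$\left(u + 38389\right) \left(-12051 + S{\left(\left(-1\right) \left(-13\right),31 \right)}\right) = \left(3811 + 38389\right) \left(-12051 + 13\right) = 42200 \left(-12038\right) = -508003600$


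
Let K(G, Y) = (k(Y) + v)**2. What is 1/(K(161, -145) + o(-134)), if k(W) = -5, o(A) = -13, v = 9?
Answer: 1/3 ≈ 0.33333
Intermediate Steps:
K(G, Y) = 16 (K(G, Y) = (-5 + 9)**2 = 4**2 = 16)
1/(K(161, -145) + o(-134)) = 1/(16 - 13) = 1/3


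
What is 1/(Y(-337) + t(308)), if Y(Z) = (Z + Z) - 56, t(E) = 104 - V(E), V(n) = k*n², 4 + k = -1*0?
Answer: 1/378830 ≈ 2.6397e-6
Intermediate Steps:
k = -4 (k = -4 - 1*0 = -4 + 0 = -4)
V(n) = -4*n²
t(E) = 104 + 4*E² (t(E) = 104 - (-4)*E² = 104 + 4*E²)
Y(Z) = -56 + 2*Z (Y(Z) = 2*Z - 56 = -56 + 2*Z)
1/(Y(-337) + t(308)) = 1/((-56 + 2*(-337)) + (104 + 4*308²)) = 1/((-56 - 674) + (104 + 4*94864)) = 1/(-730 + (104 + 379456)) = 1/(-730 + 379560) = 1/378830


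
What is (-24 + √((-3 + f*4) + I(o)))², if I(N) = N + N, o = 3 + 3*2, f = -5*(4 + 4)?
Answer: (24 - I*√145)² ≈ 431.0 - 578.0*I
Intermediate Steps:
f = -40 (f = -5*8 = -40)
o = 9 (o = 3 + 6 = 9)
I(N) = 2*N
(-24 + √((-3 + f*4) + I(o)))² = (-24 + √((-3 - 40*4) + 2*9))² = (-24 + √((-3 - 160) + 18))² = (-24 + √(-163 + 18))² = (-24 + √(-145))² = (-24 + I*√145)²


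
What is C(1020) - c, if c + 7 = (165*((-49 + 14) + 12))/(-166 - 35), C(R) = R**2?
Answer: 69706004/67 ≈ 1.0404e+6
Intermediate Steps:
c = 796/67 (c = -7 + (165*((-49 + 14) + 12))/(-166 - 35) = -7 + (165*(-35 + 12))/(-201) = -7 + (165*(-23))*(-1/201) = -7 - 3795*(-1/201) = -7 + 1265/67 = 796/67 ≈ 11.881)
C(1020) - c = 1020**2 - 1*796/67 = 1040400 - 796/67 = 69706004/67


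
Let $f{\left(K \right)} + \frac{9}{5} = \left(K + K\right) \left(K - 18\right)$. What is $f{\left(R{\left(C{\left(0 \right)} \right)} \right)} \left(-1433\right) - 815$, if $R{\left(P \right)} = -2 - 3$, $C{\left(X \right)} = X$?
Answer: $- \frac{1639128}{5} \approx -3.2783 \cdot 10^{5}$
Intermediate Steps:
$R{\left(P \right)} = -5$ ($R{\left(P \right)} = -2 - 3 = -5$)
$f{\left(K \right)} = - \frac{9}{5} + 2 K \left(-18 + K\right)$ ($f{\left(K \right)} = - \frac{9}{5} + \left(K + K\right) \left(K - 18\right) = - \frac{9}{5} + 2 K \left(-18 + K\right)$)
$f{\left(R{\left(C{\left(0 \right)} \right)} \right)} \left(-1433\right) - 815 = \left(- \frac{9}{5} - -180 + 2 \left(-5\right)^{2}\right) \left(-1433\right) - 815 = \left(- \frac{9}{5} + 180 + 2 \cdot 25\right) \left(-1433\right) - 815 = \left(- \frac{9}{5} + 180 + 50\right) \left(-1433\right) - 815 = \frac{1141}{5} \left(-1433\right) - 815 = - \frac{1635053}{5} - 815 = - \frac{1639128}{5}$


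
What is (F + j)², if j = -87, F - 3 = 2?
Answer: 6724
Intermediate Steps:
F = 5 (F = 3 + 2 = 5)
(F + j)² = (5 - 87)² = (-82)² = 6724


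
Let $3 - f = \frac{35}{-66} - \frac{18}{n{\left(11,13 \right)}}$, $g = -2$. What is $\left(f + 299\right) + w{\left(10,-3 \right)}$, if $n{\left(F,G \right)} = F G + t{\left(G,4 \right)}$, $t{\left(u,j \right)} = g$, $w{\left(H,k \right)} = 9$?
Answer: $\frac{966763}{3102} \approx 311.66$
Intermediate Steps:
$t{\left(u,j \right)} = -2$
$n{\left(F,G \right)} = -2 + F G$ ($n{\left(F,G \right)} = F G - 2 = -2 + F G$)
$f = \frac{11347}{3102}$ ($f = 3 - \left(\frac{35}{-66} - \frac{18}{-2 + 11 \cdot 13}\right) = 3 - \left(35 \left(- \frac{1}{66}\right) - \frac{18}{-2 + 143}\right) = 3 - \left(- \frac{35}{66} - \frac{18}{141}\right) = 3 - \left(- \frac{35}{66} - \frac{6}{47}\right) = 3 - - \frac{2041}{3102} = 3 + \frac{2041}{3102} = \frac{11347}{3102} \approx 3.658$)
$\left(f + 299\right) + w{\left(10,-3 \right)} = \left(\frac{11347}{3102} + 299\right) + 9 = \frac{938845}{3102} + 9 = \frac{966763}{3102}$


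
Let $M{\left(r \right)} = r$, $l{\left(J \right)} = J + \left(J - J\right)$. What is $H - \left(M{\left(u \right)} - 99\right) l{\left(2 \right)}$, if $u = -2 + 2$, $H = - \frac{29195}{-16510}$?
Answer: $\frac{659635}{3302} \approx 199.77$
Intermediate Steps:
$H = \frac{5839}{3302}$ ($H = \left(-29195\right) \left(- \frac{1}{16510}\right) = \frac{5839}{3302} \approx 1.7683$)
$u = 0$
$l{\left(J \right)} = J$ ($l{\left(J \right)} = J + 0 = J$)
$H - \left(M{\left(u \right)} - 99\right) l{\left(2 \right)} = \frac{5839}{3302} - \left(0 - 99\right) 2 = \frac{5839}{3302} - \left(-99\right) 2 = \frac{5839}{3302} - -198 = \frac{5839}{3302} + 198 = \frac{659635}{3302}$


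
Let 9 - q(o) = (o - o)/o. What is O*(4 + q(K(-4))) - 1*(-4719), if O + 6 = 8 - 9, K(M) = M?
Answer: 4628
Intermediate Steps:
O = -7 (O = -6 + (8 - 9) = -6 - 1 = -7)
q(o) = 9 (q(o) = 9 - (o - o)/o = 9 - 0/o = 9 - 1*0 = 9 + 0 = 9)
O*(4 + q(K(-4))) - 1*(-4719) = -7*(4 + 9) - 1*(-4719) = -7*13 + 4719 = -91 + 4719 = 4628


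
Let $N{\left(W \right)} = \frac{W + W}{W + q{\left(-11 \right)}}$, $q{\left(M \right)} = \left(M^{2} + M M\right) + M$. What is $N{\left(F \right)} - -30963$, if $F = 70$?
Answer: $\frac{1331429}{43} \approx 30963.0$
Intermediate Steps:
$q{\left(M \right)} = M + 2 M^{2}$ ($q{\left(M \right)} = \left(M^{2} + M^{2}\right) + M = 2 M^{2} + M = M + 2 M^{2}$)
$N{\left(W \right)} = \frac{2 W}{231 + W}$ ($N{\left(W \right)} = \frac{W + W}{W - 11 \left(1 + 2 \left(-11\right)\right)} = \frac{2 W}{W - 11 \left(1 - 22\right)} = \frac{2 W}{W - -231} = \frac{2 W}{W + 231} = \frac{2 W}{231 + W}$)
$N{\left(F \right)} - -30963 = 2 \cdot 70 \frac{1}{231 + 70} - -30963 = 2 \cdot 70 \cdot \frac{1}{301} + 30963 = \frac{20}{43} + 30963 = \frac{1331429}{43}$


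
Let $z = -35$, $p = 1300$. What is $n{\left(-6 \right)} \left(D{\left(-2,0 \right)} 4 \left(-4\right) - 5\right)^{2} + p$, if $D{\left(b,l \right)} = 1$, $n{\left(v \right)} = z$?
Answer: $-14135$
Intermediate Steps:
$n{\left(v \right)} = -35$
$n{\left(-6 \right)} \left(D{\left(-2,0 \right)} 4 \left(-4\right) - 5\right)^{2} + p = - 35 \left(1 \cdot 4 \left(-4\right) - 5\right)^{2} + 1300 = - 35 \left(4 \left(-4\right) - 5\right)^{2} + 1300 = - 35 \left(-16 - 5\right)^{2} + 1300 = - 35 \left(-21\right)^{2} + 1300 = \left(-35\right) 441 + 1300 = -15435 + 1300 = -14135$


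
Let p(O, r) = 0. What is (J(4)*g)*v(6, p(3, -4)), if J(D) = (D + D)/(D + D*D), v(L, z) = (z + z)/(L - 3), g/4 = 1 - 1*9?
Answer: 0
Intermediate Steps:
g = -32 (g = 4*(1 - 1*9) = 4*(1 - 9) = 4*(-8) = -32)
v(L, z) = 2*z/(-3 + L) (v(L, z) = (2*z)/(-3 + L) = 2*z/(-3 + L))
J(D) = 2*D/(D + D**2) (J(D) = (2*D)/(D + D**2) = 2*D/(D + D**2))
(J(4)*g)*v(6, p(3, -4)) = ((2/(1 + 4))*(-32))*(2*0/(-3 + 6)) = ((2/5)*(-32))*(2*0/3) = ((2*(1/5))*(-32))*(2*0*(1/3)) = ((2/5)*(-32))*0 = -64/5*0 = 0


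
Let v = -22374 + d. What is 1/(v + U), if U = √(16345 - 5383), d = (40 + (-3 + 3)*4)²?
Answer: -10387/215774057 - 3*√1218/431548114 ≈ -4.8381e-5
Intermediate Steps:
d = 1600 (d = (40 + 0*4)² = (40 + 0)² = 40² = 1600)
U = 3*√1218 (U = √10962 = 3*√1218 ≈ 104.70)
v = -20774 (v = -22374 + 1600 = -20774)
1/(v + U) = 1/(-20774 + 3*√1218)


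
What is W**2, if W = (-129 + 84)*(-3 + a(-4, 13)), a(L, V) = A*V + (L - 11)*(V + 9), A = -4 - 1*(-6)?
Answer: 190854225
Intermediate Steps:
A = 2 (A = -4 + 6 = 2)
a(L, V) = 2*V + (-11 + L)*(9 + V) (a(L, V) = 2*V + (L - 11)*(V + 9) = 2*V + (-11 + L)*(9 + V))
W = 13815 (W = (-129 + 84)*(-3 + (-99 - 9*13 + 9*(-4) - 4*13)) = -45*(-3 + (-99 - 117 - 36 - 52)) = -45*(-3 - 304) = -45*(-307) = 13815)
W**2 = 13815**2 = 190854225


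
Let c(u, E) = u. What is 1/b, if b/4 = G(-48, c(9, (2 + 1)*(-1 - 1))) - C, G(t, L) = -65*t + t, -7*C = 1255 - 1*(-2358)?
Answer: 7/100468 ≈ 6.9674e-5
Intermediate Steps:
C = -3613/7 (C = -(1255 - 1*(-2358))/7 = -(1255 + 2358)/7 = -1/7*3613 = -3613/7 ≈ -516.14)
G(t, L) = -64*t
b = 100468/7 (b = 4*(-64*(-48) - 1*(-3613/7)) = 4*(3072 + 3613/7) = 4*(25117/7) = 100468/7 ≈ 14353.)
1/b = 1/(100468/7) = 7/100468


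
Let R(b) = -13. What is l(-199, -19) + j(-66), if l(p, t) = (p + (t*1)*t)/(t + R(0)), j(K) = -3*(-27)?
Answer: 1215/16 ≈ 75.938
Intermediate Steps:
j(K) = 81
l(p, t) = (p + t²)/(-13 + t) (l(p, t) = (p + (t*1)*t)/(t - 13) = (p + t*t)/(-13 + t) = (p + t²)/(-13 + t))
l(-199, -19) + j(-66) = (-199 + (-19)²)/(-13 - 19) + 81 = (-199 + 361)/(-32) + 81 = -1/32*162 + 81 = -81/16 + 81 = 1215/16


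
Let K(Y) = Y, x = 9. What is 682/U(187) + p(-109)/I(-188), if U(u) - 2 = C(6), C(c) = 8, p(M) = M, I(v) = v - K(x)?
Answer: 67722/985 ≈ 68.753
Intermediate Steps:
I(v) = -9 + v (I(v) = v - 1*9 = v - 9 = -9 + v)
U(u) = 10 (U(u) = 2 + 8 = 10)
682/U(187) + p(-109)/I(-188) = 682/10 - 109/(-9 - 188) = 682*(1/10) - 109/(-197) = 341/5 - 109*(-1/197) = 341/5 + 109/197 = 67722/985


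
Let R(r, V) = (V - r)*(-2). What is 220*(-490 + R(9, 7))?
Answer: -106920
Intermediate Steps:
R(r, V) = -2*V + 2*r
220*(-490 + R(9, 7)) = 220*(-490 + (-2*7 + 2*9)) = 220*(-490 + (-14 + 18)) = 220*(-490 + 4) = 220*(-486) = -106920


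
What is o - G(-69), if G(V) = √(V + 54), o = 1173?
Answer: 1173 - I*√15 ≈ 1173.0 - 3.873*I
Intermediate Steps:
G(V) = √(54 + V)
o - G(-69) = 1173 - √(54 - 69) = 1173 - √(-15) = 1173 - I*√15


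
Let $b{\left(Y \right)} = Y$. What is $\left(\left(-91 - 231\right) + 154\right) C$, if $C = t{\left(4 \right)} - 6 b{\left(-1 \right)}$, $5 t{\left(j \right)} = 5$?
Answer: $-1176$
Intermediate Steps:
$t{\left(j \right)} = 1$ ($t{\left(j \right)} = \frac{1}{5} \cdot 5 = 1$)
$C = 7$ ($C = 1 - -6 = 1 + 6 = 7$)
$\left(\left(-91 - 231\right) + 154\right) C = \left(\left(-91 - 231\right) + 154\right) 7 = \left(-322 + 154\right) 7 = \left(-168\right) 7 = -1176$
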